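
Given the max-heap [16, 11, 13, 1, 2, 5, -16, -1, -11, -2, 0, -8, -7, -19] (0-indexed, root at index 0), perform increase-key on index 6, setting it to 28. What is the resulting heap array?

[28, 11, 16, 1, 2, 5, 13, -1, -11, -2, 0, -8, -7, -19]

set index 6 from -16 to 28 → [16, 11, 13, 1, 2, 5, 28, -1, -11, -2, 0, -8, -7, -19]
28 > parent 13 at index 2, swap → [16, 11, 28, 1, 2, 5, 13, -1, -11, -2, 0, -8, -7, -19]
28 > parent 16 at index 0, swap → [28, 11, 16, 1, 2, 5, 13, -1, -11, -2, 0, -8, -7, -19]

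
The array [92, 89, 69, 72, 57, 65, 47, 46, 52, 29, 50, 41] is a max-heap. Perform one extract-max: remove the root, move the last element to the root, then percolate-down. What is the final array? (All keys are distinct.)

[89, 72, 69, 52, 57, 65, 47, 46, 41, 29, 50]

remove root 92; move last element 41 to root → [41, 89, 69, 72, 57, 65, 47, 46, 52, 29, 50]
41 vs larger child 89 at index 1, swap → [89, 41, 69, 72, 57, 65, 47, 46, 52, 29, 50]
41 vs larger child 72 at index 3, swap → [89, 72, 69, 41, 57, 65, 47, 46, 52, 29, 50]
41 vs larger child 52 at index 8, swap → [89, 72, 69, 52, 57, 65, 47, 46, 41, 29, 50]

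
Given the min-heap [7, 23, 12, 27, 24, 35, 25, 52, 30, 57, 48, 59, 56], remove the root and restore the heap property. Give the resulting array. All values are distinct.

[12, 23, 25, 27, 24, 35, 56, 52, 30, 57, 48, 59]

remove root 7; move last element 56 to root → [56, 23, 12, 27, 24, 35, 25, 52, 30, 57, 48, 59]
56 vs smaller child 12 at index 2, swap → [12, 23, 56, 27, 24, 35, 25, 52, 30, 57, 48, 59]
56 vs smaller child 25 at index 6, swap → [12, 23, 25, 27, 24, 35, 56, 52, 30, 57, 48, 59]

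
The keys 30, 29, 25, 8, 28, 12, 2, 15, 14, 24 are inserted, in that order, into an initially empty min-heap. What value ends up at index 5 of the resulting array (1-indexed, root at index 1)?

24

Insert 30:
  append 30 at index 1 → [30] (no swap needed)
Insert 29:
  append 29 at index 2 → [30, 29]
  29 < parent 30 at index 1, swap → [29, 30]
Insert 25:
  append 25 at index 3 → [29, 30, 25]
  25 < parent 29 at index 1, swap → [25, 30, 29]
Insert 8:
  append 8 at index 4 → [25, 30, 29, 8]
  8 < parent 30 at index 2, swap → [25, 8, 29, 30]
  8 < parent 25 at index 1, swap → [8, 25, 29, 30]
Insert 28:
  append 28 at index 5 → [8, 25, 29, 30, 28] (no swap needed)
Insert 12:
  append 12 at index 6 → [8, 25, 29, 30, 28, 12]
  12 < parent 29 at index 3, swap → [8, 25, 12, 30, 28, 29]
Insert 2:
  append 2 at index 7 → [8, 25, 12, 30, 28, 29, 2]
  2 < parent 12 at index 3, swap → [8, 25, 2, 30, 28, 29, 12]
  2 < parent 8 at index 1, swap → [2, 25, 8, 30, 28, 29, 12]
Insert 15:
  append 15 at index 8 → [2, 25, 8, 30, 28, 29, 12, 15]
  15 < parent 30 at index 4, swap → [2, 25, 8, 15, 28, 29, 12, 30]
  15 < parent 25 at index 2, swap → [2, 15, 8, 25, 28, 29, 12, 30]
Insert 14:
  append 14 at index 9 → [2, 15, 8, 25, 28, 29, 12, 30, 14]
  14 < parent 25 at index 4, swap → [2, 15, 8, 14, 28, 29, 12, 30, 25]
  14 < parent 15 at index 2, swap → [2, 14, 8, 15, 28, 29, 12, 30, 25]
Insert 24:
  append 24 at index 10 → [2, 14, 8, 15, 28, 29, 12, 30, 25, 24]
  24 < parent 28 at index 5, swap → [2, 14, 8, 15, 24, 29, 12, 30, 25, 28]
resulting array: [2, 14, 8, 15, 24, 29, 12, 30, 25, 28]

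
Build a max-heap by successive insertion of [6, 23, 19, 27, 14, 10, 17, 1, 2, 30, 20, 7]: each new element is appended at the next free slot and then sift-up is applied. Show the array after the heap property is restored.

[30, 27, 19, 6, 23, 10, 17, 1, 2, 14, 20, 7]

Insert 6:
  append 6 at index 0 → [6] (no swap needed)
Insert 23:
  append 23 at index 1 → [6, 23]
  23 > parent 6 at index 0, swap → [23, 6]
Insert 19:
  append 19 at index 2 → [23, 6, 19] (no swap needed)
Insert 27:
  append 27 at index 3 → [23, 6, 19, 27]
  27 > parent 6 at index 1, swap → [23, 27, 19, 6]
  27 > parent 23 at index 0, swap → [27, 23, 19, 6]
Insert 14:
  append 14 at index 4 → [27, 23, 19, 6, 14] (no swap needed)
Insert 10:
  append 10 at index 5 → [27, 23, 19, 6, 14, 10] (no swap needed)
Insert 17:
  append 17 at index 6 → [27, 23, 19, 6, 14, 10, 17] (no swap needed)
Insert 1:
  append 1 at index 7 → [27, 23, 19, 6, 14, 10, 17, 1] (no swap needed)
Insert 2:
  append 2 at index 8 → [27, 23, 19, 6, 14, 10, 17, 1, 2] (no swap needed)
Insert 30:
  append 30 at index 9 → [27, 23, 19, 6, 14, 10, 17, 1, 2, 30]
  30 > parent 14 at index 4, swap → [27, 23, 19, 6, 30, 10, 17, 1, 2, 14]
  30 > parent 23 at index 1, swap → [27, 30, 19, 6, 23, 10, 17, 1, 2, 14]
  30 > parent 27 at index 0, swap → [30, 27, 19, 6, 23, 10, 17, 1, 2, 14]
Insert 20:
  append 20 at index 10 → [30, 27, 19, 6, 23, 10, 17, 1, 2, 14, 20] (no swap needed)
Insert 7:
  append 7 at index 11 → [30, 27, 19, 6, 23, 10, 17, 1, 2, 14, 20, 7] (no swap needed)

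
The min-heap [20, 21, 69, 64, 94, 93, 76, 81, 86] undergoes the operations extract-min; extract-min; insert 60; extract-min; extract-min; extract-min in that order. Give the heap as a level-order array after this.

extract-min → returns 20:
  remove root 20; move last element 86 to root → [86, 21, 69, 64, 94, 93, 76, 81]
  86 vs smaller child 21 at index 1, swap → [21, 86, 69, 64, 94, 93, 76, 81]
  86 vs smaller child 64 at index 3, swap → [21, 64, 69, 86, 94, 93, 76, 81]
  86 vs only child 81 at index 7, swap → [21, 64, 69, 81, 94, 93, 76, 86]
extract-min → returns 21:
  remove root 21; move last element 86 to root → [86, 64, 69, 81, 94, 93, 76]
  86 vs smaller child 64 at index 1, swap → [64, 86, 69, 81, 94, 93, 76]
  86 vs smaller child 81 at index 3, swap → [64, 81, 69, 86, 94, 93, 76]
insert 60:
  append 60 at index 7 → [64, 81, 69, 86, 94, 93, 76, 60]
  60 < parent 86 at index 3, swap → [64, 81, 69, 60, 94, 93, 76, 86]
  60 < parent 81 at index 1, swap → [64, 60, 69, 81, 94, 93, 76, 86]
  60 < parent 64 at index 0, swap → [60, 64, 69, 81, 94, 93, 76, 86]
extract-min → returns 60:
  remove root 60; move last element 86 to root → [86, 64, 69, 81, 94, 93, 76]
  86 vs smaller child 64 at index 1, swap → [64, 86, 69, 81, 94, 93, 76]
  86 vs smaller child 81 at index 3, swap → [64, 81, 69, 86, 94, 93, 76]
extract-min → returns 64:
  remove root 64; move last element 76 to root → [76, 81, 69, 86, 94, 93]
  76 vs smaller child 69 at index 2, swap → [69, 81, 76, 86, 94, 93]
extract-min → returns 69:
  remove root 69; move last element 93 to root → [93, 81, 76, 86, 94]
  93 vs smaller child 76 at index 2, swap → [76, 81, 93, 86, 94]

[76, 81, 93, 86, 94]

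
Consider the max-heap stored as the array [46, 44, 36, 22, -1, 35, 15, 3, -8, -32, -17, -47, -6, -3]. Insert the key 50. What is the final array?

[50, 44, 46, 22, -1, 35, 36, 3, -8, -32, -17, -47, -6, -3, 15]

append 50 at index 14 → [46, 44, 36, 22, -1, 35, 15, 3, -8, -32, -17, -47, -6, -3, 50]
50 > parent 15 at index 6, swap → [46, 44, 36, 22, -1, 35, 50, 3, -8, -32, -17, -47, -6, -3, 15]
50 > parent 36 at index 2, swap → [46, 44, 50, 22, -1, 35, 36, 3, -8, -32, -17, -47, -6, -3, 15]
50 > parent 46 at index 0, swap → [50, 44, 46, 22, -1, 35, 36, 3, -8, -32, -17, -47, -6, -3, 15]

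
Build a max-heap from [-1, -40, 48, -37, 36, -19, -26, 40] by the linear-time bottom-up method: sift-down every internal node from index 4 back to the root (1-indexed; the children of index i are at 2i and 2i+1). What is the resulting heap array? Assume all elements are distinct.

[48, 40, -1, -37, 36, -19, -26, -40]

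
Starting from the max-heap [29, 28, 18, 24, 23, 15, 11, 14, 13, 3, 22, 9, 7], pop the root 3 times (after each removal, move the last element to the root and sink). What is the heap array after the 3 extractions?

[23, 22, 18, 14, 9, 15, 11, 7, 13, 3]

extract-max #1 returns 29:
  remove root 29; move last element 7 to root → [7, 28, 18, 24, 23, 15, 11, 14, 13, 3, 22, 9]
  7 vs larger child 28 at index 1, swap → [28, 7, 18, 24, 23, 15, 11, 14, 13, 3, 22, 9]
  7 vs larger child 24 at index 3, swap → [28, 24, 18, 7, 23, 15, 11, 14, 13, 3, 22, 9]
  7 vs larger child 14 at index 7, swap → [28, 24, 18, 14, 23, 15, 11, 7, 13, 3, 22, 9]
extract-max #2 returns 28:
  remove root 28; move last element 9 to root → [9, 24, 18, 14, 23, 15, 11, 7, 13, 3, 22]
  9 vs larger child 24 at index 1, swap → [24, 9, 18, 14, 23, 15, 11, 7, 13, 3, 22]
  9 vs larger child 23 at index 4, swap → [24, 23, 18, 14, 9, 15, 11, 7, 13, 3, 22]
  9 vs larger child 22 at index 10, swap → [24, 23, 18, 14, 22, 15, 11, 7, 13, 3, 9]
extract-max #3 returns 24:
  remove root 24; move last element 9 to root → [9, 23, 18, 14, 22, 15, 11, 7, 13, 3]
  9 vs larger child 23 at index 1, swap → [23, 9, 18, 14, 22, 15, 11, 7, 13, 3]
  9 vs larger child 22 at index 4, swap → [23, 22, 18, 14, 9, 15, 11, 7, 13, 3]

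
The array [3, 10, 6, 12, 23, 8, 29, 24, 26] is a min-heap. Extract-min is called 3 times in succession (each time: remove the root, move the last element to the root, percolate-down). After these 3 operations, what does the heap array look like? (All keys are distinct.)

extract-min #1 returns 3:
  remove root 3; move last element 26 to root → [26, 10, 6, 12, 23, 8, 29, 24]
  26 vs smaller child 6 at index 2, swap → [6, 10, 26, 12, 23, 8, 29, 24]
  26 vs smaller child 8 at index 5, swap → [6, 10, 8, 12, 23, 26, 29, 24]
extract-min #2 returns 6:
  remove root 6; move last element 24 to root → [24, 10, 8, 12, 23, 26, 29]
  24 vs smaller child 8 at index 2, swap → [8, 10, 24, 12, 23, 26, 29]
extract-min #3 returns 8:
  remove root 8; move last element 29 to root → [29, 10, 24, 12, 23, 26]
  29 vs smaller child 10 at index 1, swap → [10, 29, 24, 12, 23, 26]
  29 vs smaller child 12 at index 3, swap → [10, 12, 24, 29, 23, 26]

[10, 12, 24, 29, 23, 26]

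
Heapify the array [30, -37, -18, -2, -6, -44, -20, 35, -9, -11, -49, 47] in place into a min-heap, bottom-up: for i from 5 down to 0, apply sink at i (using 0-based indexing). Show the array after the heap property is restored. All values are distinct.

[-49, -37, -44, -9, -11, -18, -20, 35, -2, 30, -6, 47]

sift down from index 5: already satisfies heap property
sift down from index 4:
  -6 vs smaller child -49 at index 10, swap → [30, -37, -18, -2, -49, -44, -20, 35, -9, -11, -6, 47]
sift down from index 3:
  -2 vs smaller child -9 at index 8, swap → [30, -37, -18, -9, -49, -44, -20, 35, -2, -11, -6, 47]
sift down from index 2:
  -18 vs smaller child -44 at index 5, swap → [30, -37, -44, -9, -49, -18, -20, 35, -2, -11, -6, 47]
sift down from index 1:
  -37 vs smaller child -49 at index 4, swap → [30, -49, -44, -9, -37, -18, -20, 35, -2, -11, -6, 47]
sift down from index 0:
  30 vs smaller child -49 at index 1, swap → [-49, 30, -44, -9, -37, -18, -20, 35, -2, -11, -6, 47]
  30 vs smaller child -37 at index 4, swap → [-49, -37, -44, -9, 30, -18, -20, 35, -2, -11, -6, 47]
  30 vs smaller child -11 at index 9, swap → [-49, -37, -44, -9, -11, -18, -20, 35, -2, 30, -6, 47]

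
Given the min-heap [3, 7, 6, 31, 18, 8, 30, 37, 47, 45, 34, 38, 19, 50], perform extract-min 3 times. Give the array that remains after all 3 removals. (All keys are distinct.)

[8, 18, 19, 31, 34, 38, 30, 37, 47, 45, 50]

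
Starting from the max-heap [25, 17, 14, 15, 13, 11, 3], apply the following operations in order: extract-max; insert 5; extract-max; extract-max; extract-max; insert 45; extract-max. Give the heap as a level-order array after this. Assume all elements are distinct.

[13, 5, 11, 3]

extract-max → returns 25:
  remove root 25; move last element 3 to root → [3, 17, 14, 15, 13, 11]
  3 vs larger child 17 at index 1, swap → [17, 3, 14, 15, 13, 11]
  3 vs larger child 15 at index 3, swap → [17, 15, 14, 3, 13, 11]
insert 5:
  append 5 at index 6 → [17, 15, 14, 3, 13, 11, 5] (no swap needed)
extract-max → returns 17:
  remove root 17; move last element 5 to root → [5, 15, 14, 3, 13, 11]
  5 vs larger child 15 at index 1, swap → [15, 5, 14, 3, 13, 11]
  5 vs larger child 13 at index 4, swap → [15, 13, 14, 3, 5, 11]
extract-max → returns 15:
  remove root 15; move last element 11 to root → [11, 13, 14, 3, 5]
  11 vs larger child 14 at index 2, swap → [14, 13, 11, 3, 5]
extract-max → returns 14:
  remove root 14; move last element 5 to root → [5, 13, 11, 3]
  5 vs larger child 13 at index 1, swap → [13, 5, 11, 3]
insert 45:
  append 45 at index 4 → [13, 5, 11, 3, 45]
  45 > parent 5 at index 1, swap → [13, 45, 11, 3, 5]
  45 > parent 13 at index 0, swap → [45, 13, 11, 3, 5]
extract-max → returns 45:
  remove root 45; move last element 5 to root → [5, 13, 11, 3]
  5 vs larger child 13 at index 1, swap → [13, 5, 11, 3]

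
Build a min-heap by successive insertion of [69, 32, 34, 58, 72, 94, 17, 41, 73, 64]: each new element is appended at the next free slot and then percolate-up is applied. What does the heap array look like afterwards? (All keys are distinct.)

[17, 41, 32, 58, 64, 94, 34, 69, 73, 72]

Insert 69:
  append 69 at index 0 → [69] (no swap needed)
Insert 32:
  append 32 at index 1 → [69, 32]
  32 < parent 69 at index 0, swap → [32, 69]
Insert 34:
  append 34 at index 2 → [32, 69, 34] (no swap needed)
Insert 58:
  append 58 at index 3 → [32, 69, 34, 58]
  58 < parent 69 at index 1, swap → [32, 58, 34, 69]
Insert 72:
  append 72 at index 4 → [32, 58, 34, 69, 72] (no swap needed)
Insert 94:
  append 94 at index 5 → [32, 58, 34, 69, 72, 94] (no swap needed)
Insert 17:
  append 17 at index 6 → [32, 58, 34, 69, 72, 94, 17]
  17 < parent 34 at index 2, swap → [32, 58, 17, 69, 72, 94, 34]
  17 < parent 32 at index 0, swap → [17, 58, 32, 69, 72, 94, 34]
Insert 41:
  append 41 at index 7 → [17, 58, 32, 69, 72, 94, 34, 41]
  41 < parent 69 at index 3, swap → [17, 58, 32, 41, 72, 94, 34, 69]
  41 < parent 58 at index 1, swap → [17, 41, 32, 58, 72, 94, 34, 69]
Insert 73:
  append 73 at index 8 → [17, 41, 32, 58, 72, 94, 34, 69, 73] (no swap needed)
Insert 64:
  append 64 at index 9 → [17, 41, 32, 58, 72, 94, 34, 69, 73, 64]
  64 < parent 72 at index 4, swap → [17, 41, 32, 58, 64, 94, 34, 69, 73, 72]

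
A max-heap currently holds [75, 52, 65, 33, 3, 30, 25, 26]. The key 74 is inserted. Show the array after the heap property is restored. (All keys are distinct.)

[75, 74, 65, 52, 3, 30, 25, 26, 33]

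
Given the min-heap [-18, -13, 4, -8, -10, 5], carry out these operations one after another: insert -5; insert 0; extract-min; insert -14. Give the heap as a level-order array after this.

[-14, -13, -5, -10, 0, 5, 4, -8]

insert -5:
  append -5 at index 6 → [-18, -13, 4, -8, -10, 5, -5]
  -5 < parent 4 at index 2, swap → [-18, -13, -5, -8, -10, 5, 4]
insert 0:
  append 0 at index 7 → [-18, -13, -5, -8, -10, 5, 4, 0] (no swap needed)
extract-min → returns -18:
  remove root -18; move last element 0 to root → [0, -13, -5, -8, -10, 5, 4]
  0 vs smaller child -13 at index 1, swap → [-13, 0, -5, -8, -10, 5, 4]
  0 vs smaller child -10 at index 4, swap → [-13, -10, -5, -8, 0, 5, 4]
insert -14:
  append -14 at index 7 → [-13, -10, -5, -8, 0, 5, 4, -14]
  -14 < parent -8 at index 3, swap → [-13, -10, -5, -14, 0, 5, 4, -8]
  -14 < parent -10 at index 1, swap → [-13, -14, -5, -10, 0, 5, 4, -8]
  -14 < parent -13 at index 0, swap → [-14, -13, -5, -10, 0, 5, 4, -8]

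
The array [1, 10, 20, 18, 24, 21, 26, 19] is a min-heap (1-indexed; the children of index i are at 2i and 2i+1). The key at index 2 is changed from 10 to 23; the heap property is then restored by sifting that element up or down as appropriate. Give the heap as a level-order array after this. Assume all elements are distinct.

set index 2 from 10 to 23 → [1, 23, 20, 18, 24, 21, 26, 19]
23 vs smaller child 18 at index 4, swap → [1, 18, 20, 23, 24, 21, 26, 19]
23 vs only child 19 at index 8, swap → [1, 18, 20, 19, 24, 21, 26, 23]

[1, 18, 20, 19, 24, 21, 26, 23]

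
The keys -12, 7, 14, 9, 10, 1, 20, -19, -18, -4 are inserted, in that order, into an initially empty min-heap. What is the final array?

Insert -12:
  append -12 at index 0 → [-12] (no swap needed)
Insert 7:
  append 7 at index 1 → [-12, 7] (no swap needed)
Insert 14:
  append 14 at index 2 → [-12, 7, 14] (no swap needed)
Insert 9:
  append 9 at index 3 → [-12, 7, 14, 9] (no swap needed)
Insert 10:
  append 10 at index 4 → [-12, 7, 14, 9, 10] (no swap needed)
Insert 1:
  append 1 at index 5 → [-12, 7, 14, 9, 10, 1]
  1 < parent 14 at index 2, swap → [-12, 7, 1, 9, 10, 14]
Insert 20:
  append 20 at index 6 → [-12, 7, 1, 9, 10, 14, 20] (no swap needed)
Insert -19:
  append -19 at index 7 → [-12, 7, 1, 9, 10, 14, 20, -19]
  -19 < parent 9 at index 3, swap → [-12, 7, 1, -19, 10, 14, 20, 9]
  -19 < parent 7 at index 1, swap → [-12, -19, 1, 7, 10, 14, 20, 9]
  -19 < parent -12 at index 0, swap → [-19, -12, 1, 7, 10, 14, 20, 9]
Insert -18:
  append -18 at index 8 → [-19, -12, 1, 7, 10, 14, 20, 9, -18]
  -18 < parent 7 at index 3, swap → [-19, -12, 1, -18, 10, 14, 20, 9, 7]
  -18 < parent -12 at index 1, swap → [-19, -18, 1, -12, 10, 14, 20, 9, 7]
Insert -4:
  append -4 at index 9 → [-19, -18, 1, -12, 10, 14, 20, 9, 7, -4]
  -4 < parent 10 at index 4, swap → [-19, -18, 1, -12, -4, 14, 20, 9, 7, 10]

[-19, -18, 1, -12, -4, 14, 20, 9, 7, 10]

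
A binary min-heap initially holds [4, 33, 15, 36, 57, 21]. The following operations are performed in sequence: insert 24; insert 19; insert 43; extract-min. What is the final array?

[15, 19, 21, 33, 57, 43, 24, 36]

insert 24:
  append 24 at index 6 → [4, 33, 15, 36, 57, 21, 24] (no swap needed)
insert 19:
  append 19 at index 7 → [4, 33, 15, 36, 57, 21, 24, 19]
  19 < parent 36 at index 3, swap → [4, 33, 15, 19, 57, 21, 24, 36]
  19 < parent 33 at index 1, swap → [4, 19, 15, 33, 57, 21, 24, 36]
insert 43:
  append 43 at index 8 → [4, 19, 15, 33, 57, 21, 24, 36, 43] (no swap needed)
extract-min → returns 4:
  remove root 4; move last element 43 to root → [43, 19, 15, 33, 57, 21, 24, 36]
  43 vs smaller child 15 at index 2, swap → [15, 19, 43, 33, 57, 21, 24, 36]
  43 vs smaller child 21 at index 5, swap → [15, 19, 21, 33, 57, 43, 24, 36]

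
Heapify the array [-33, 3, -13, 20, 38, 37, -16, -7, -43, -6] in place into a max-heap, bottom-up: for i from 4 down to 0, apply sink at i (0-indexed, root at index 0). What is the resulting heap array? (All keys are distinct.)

[38, 20, 37, -7, 3, -13, -16, -33, -43, -6]

sift down from index 4: already satisfies heap property
sift down from index 3: already satisfies heap property
sift down from index 2:
  -13 vs larger child 37 at index 5, swap → [-33, 3, 37, 20, 38, -13, -16, -7, -43, -6]
sift down from index 1:
  3 vs larger child 38 at index 4, swap → [-33, 38, 37, 20, 3, -13, -16, -7, -43, -6]
sift down from index 0:
  -33 vs larger child 38 at index 1, swap → [38, -33, 37, 20, 3, -13, -16, -7, -43, -6]
  -33 vs larger child 20 at index 3, swap → [38, 20, 37, -33, 3, -13, -16, -7, -43, -6]
  -33 vs larger child -7 at index 7, swap → [38, 20, 37, -7, 3, -13, -16, -33, -43, -6]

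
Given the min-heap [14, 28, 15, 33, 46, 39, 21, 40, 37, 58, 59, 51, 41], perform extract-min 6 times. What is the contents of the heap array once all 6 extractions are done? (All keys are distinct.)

extract-min #1 returns 14:
  remove root 14; move last element 41 to root → [41, 28, 15, 33, 46, 39, 21, 40, 37, 58, 59, 51]
  41 vs smaller child 15 at index 2, swap → [15, 28, 41, 33, 46, 39, 21, 40, 37, 58, 59, 51]
  41 vs smaller child 21 at index 6, swap → [15, 28, 21, 33, 46, 39, 41, 40, 37, 58, 59, 51]
extract-min #2 returns 15:
  remove root 15; move last element 51 to root → [51, 28, 21, 33, 46, 39, 41, 40, 37, 58, 59]
  51 vs smaller child 21 at index 2, swap → [21, 28, 51, 33, 46, 39, 41, 40, 37, 58, 59]
  51 vs smaller child 39 at index 5, swap → [21, 28, 39, 33, 46, 51, 41, 40, 37, 58, 59]
extract-min #3 returns 21:
  remove root 21; move last element 59 to root → [59, 28, 39, 33, 46, 51, 41, 40, 37, 58]
  59 vs smaller child 28 at index 1, swap → [28, 59, 39, 33, 46, 51, 41, 40, 37, 58]
  59 vs smaller child 33 at index 3, swap → [28, 33, 39, 59, 46, 51, 41, 40, 37, 58]
  59 vs smaller child 37 at index 8, swap → [28, 33, 39, 37, 46, 51, 41, 40, 59, 58]
extract-min #4 returns 28:
  remove root 28; move last element 58 to root → [58, 33, 39, 37, 46, 51, 41, 40, 59]
  58 vs smaller child 33 at index 1, swap → [33, 58, 39, 37, 46, 51, 41, 40, 59]
  58 vs smaller child 37 at index 3, swap → [33, 37, 39, 58, 46, 51, 41, 40, 59]
  58 vs smaller child 40 at index 7, swap → [33, 37, 39, 40, 46, 51, 41, 58, 59]
extract-min #5 returns 33:
  remove root 33; move last element 59 to root → [59, 37, 39, 40, 46, 51, 41, 58]
  59 vs smaller child 37 at index 1, swap → [37, 59, 39, 40, 46, 51, 41, 58]
  59 vs smaller child 40 at index 3, swap → [37, 40, 39, 59, 46, 51, 41, 58]
  59 vs only child 58 at index 7, swap → [37, 40, 39, 58, 46, 51, 41, 59]
extract-min #6 returns 37:
  remove root 37; move last element 59 to root → [59, 40, 39, 58, 46, 51, 41]
  59 vs smaller child 39 at index 2, swap → [39, 40, 59, 58, 46, 51, 41]
  59 vs smaller child 41 at index 6, swap → [39, 40, 41, 58, 46, 51, 59]

[39, 40, 41, 58, 46, 51, 59]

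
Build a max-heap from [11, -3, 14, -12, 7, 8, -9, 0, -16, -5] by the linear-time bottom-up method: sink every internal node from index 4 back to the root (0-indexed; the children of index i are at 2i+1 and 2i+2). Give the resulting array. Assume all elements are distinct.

[14, 7, 11, 0, -3, 8, -9, -12, -16, -5]

sift down from index 4: already satisfies heap property
sift down from index 3:
  -12 vs larger child 0 at index 7, swap → [11, -3, 14, 0, 7, 8, -9, -12, -16, -5]
sift down from index 2: already satisfies heap property
sift down from index 1:
  -3 vs larger child 7 at index 4, swap → [11, 7, 14, 0, -3, 8, -9, -12, -16, -5]
sift down from index 0:
  11 vs larger child 14 at index 2, swap → [14, 7, 11, 0, -3, 8, -9, -12, -16, -5]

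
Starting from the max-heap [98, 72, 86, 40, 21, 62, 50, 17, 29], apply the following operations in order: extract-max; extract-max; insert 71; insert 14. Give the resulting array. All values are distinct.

[72, 71, 62, 40, 21, 29, 50, 17, 14]

extract-max → returns 98:
  remove root 98; move last element 29 to root → [29, 72, 86, 40, 21, 62, 50, 17]
  29 vs larger child 86 at index 2, swap → [86, 72, 29, 40, 21, 62, 50, 17]
  29 vs larger child 62 at index 5, swap → [86, 72, 62, 40, 21, 29, 50, 17]
extract-max → returns 86:
  remove root 86; move last element 17 to root → [17, 72, 62, 40, 21, 29, 50]
  17 vs larger child 72 at index 1, swap → [72, 17, 62, 40, 21, 29, 50]
  17 vs larger child 40 at index 3, swap → [72, 40, 62, 17, 21, 29, 50]
insert 71:
  append 71 at index 7 → [72, 40, 62, 17, 21, 29, 50, 71]
  71 > parent 17 at index 3, swap → [72, 40, 62, 71, 21, 29, 50, 17]
  71 > parent 40 at index 1, swap → [72, 71, 62, 40, 21, 29, 50, 17]
insert 14:
  append 14 at index 8 → [72, 71, 62, 40, 21, 29, 50, 17, 14] (no swap needed)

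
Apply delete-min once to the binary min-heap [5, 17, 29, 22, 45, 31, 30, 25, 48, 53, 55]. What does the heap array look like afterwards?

[17, 22, 29, 25, 45, 31, 30, 55, 48, 53]

remove root 5; move last element 55 to root → [55, 17, 29, 22, 45, 31, 30, 25, 48, 53]
55 vs smaller child 17 at index 1, swap → [17, 55, 29, 22, 45, 31, 30, 25, 48, 53]
55 vs smaller child 22 at index 3, swap → [17, 22, 29, 55, 45, 31, 30, 25, 48, 53]
55 vs smaller child 25 at index 7, swap → [17, 22, 29, 25, 45, 31, 30, 55, 48, 53]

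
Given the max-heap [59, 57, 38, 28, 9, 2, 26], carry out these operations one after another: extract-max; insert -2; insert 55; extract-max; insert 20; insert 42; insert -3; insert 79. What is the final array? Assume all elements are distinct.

[79, 55, 38, 28, 42, 2, -2, 20, 26, -3, 9]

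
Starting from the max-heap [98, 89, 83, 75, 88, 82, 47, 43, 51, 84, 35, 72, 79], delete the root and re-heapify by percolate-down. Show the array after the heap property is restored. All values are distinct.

[89, 88, 83, 75, 84, 82, 47, 43, 51, 79, 35, 72]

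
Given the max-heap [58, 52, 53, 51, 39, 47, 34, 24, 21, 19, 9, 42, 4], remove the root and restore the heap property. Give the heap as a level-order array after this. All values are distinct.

[53, 52, 47, 51, 39, 42, 34, 24, 21, 19, 9, 4]

remove root 58; move last element 4 to root → [4, 52, 53, 51, 39, 47, 34, 24, 21, 19, 9, 42]
4 vs larger child 53 at index 2, swap → [53, 52, 4, 51, 39, 47, 34, 24, 21, 19, 9, 42]
4 vs larger child 47 at index 5, swap → [53, 52, 47, 51, 39, 4, 34, 24, 21, 19, 9, 42]
4 vs only child 42 at index 11, swap → [53, 52, 47, 51, 39, 42, 34, 24, 21, 19, 9, 4]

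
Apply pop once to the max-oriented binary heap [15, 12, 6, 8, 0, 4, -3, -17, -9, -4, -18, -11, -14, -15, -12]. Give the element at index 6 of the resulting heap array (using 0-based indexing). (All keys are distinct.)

remove root 15; move last element -12 to root → [-12, 12, 6, 8, 0, 4, -3, -17, -9, -4, -18, -11, -14, -15]
-12 vs larger child 12 at index 1, swap → [12, -12, 6, 8, 0, 4, -3, -17, -9, -4, -18, -11, -14, -15]
-12 vs larger child 8 at index 3, swap → [12, 8, 6, -12, 0, 4, -3, -17, -9, -4, -18, -11, -14, -15]
-12 vs larger child -9 at index 8, swap → [12, 8, 6, -9, 0, 4, -3, -17, -12, -4, -18, -11, -14, -15]
resulting array: [12, 8, 6, -9, 0, 4, -3, -17, -12, -4, -18, -11, -14, -15]

-3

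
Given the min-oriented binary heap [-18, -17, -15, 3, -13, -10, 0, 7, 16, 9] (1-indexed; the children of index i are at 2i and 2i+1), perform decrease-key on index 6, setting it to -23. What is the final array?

set index 6 from -10 to -23 → [-18, -17, -15, 3, -13, -23, 0, 7, 16, 9]
-23 < parent -15 at index 3, swap → [-18, -17, -23, 3, -13, -15, 0, 7, 16, 9]
-23 < parent -18 at index 1, swap → [-23, -17, -18, 3, -13, -15, 0, 7, 16, 9]

[-23, -17, -18, 3, -13, -15, 0, 7, 16, 9]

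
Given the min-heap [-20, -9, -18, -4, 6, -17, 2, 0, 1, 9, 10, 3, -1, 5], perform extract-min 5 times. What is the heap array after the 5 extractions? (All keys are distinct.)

extract-min #1 returns -20:
  remove root -20; move last element 5 to root → [5, -9, -18, -4, 6, -17, 2, 0, 1, 9, 10, 3, -1]
  5 vs smaller child -18 at index 2, swap → [-18, -9, 5, -4, 6, -17, 2, 0, 1, 9, 10, 3, -1]
  5 vs smaller child -17 at index 5, swap → [-18, -9, -17, -4, 6, 5, 2, 0, 1, 9, 10, 3, -1]
  5 vs smaller child -1 at index 12, swap → [-18, -9, -17, -4, 6, -1, 2, 0, 1, 9, 10, 3, 5]
extract-min #2 returns -18:
  remove root -18; move last element 5 to root → [5, -9, -17, -4, 6, -1, 2, 0, 1, 9, 10, 3]
  5 vs smaller child -17 at index 2, swap → [-17, -9, 5, -4, 6, -1, 2, 0, 1, 9, 10, 3]
  5 vs smaller child -1 at index 5, swap → [-17, -9, -1, -4, 6, 5, 2, 0, 1, 9, 10, 3]
  5 vs only child 3 at index 11, swap → [-17, -9, -1, -4, 6, 3, 2, 0, 1, 9, 10, 5]
extract-min #3 returns -17:
  remove root -17; move last element 5 to root → [5, -9, -1, -4, 6, 3, 2, 0, 1, 9, 10]
  5 vs smaller child -9 at index 1, swap → [-9, 5, -1, -4, 6, 3, 2, 0, 1, 9, 10]
  5 vs smaller child -4 at index 3, swap → [-9, -4, -1, 5, 6, 3, 2, 0, 1, 9, 10]
  5 vs smaller child 0 at index 7, swap → [-9, -4, -1, 0, 6, 3, 2, 5, 1, 9, 10]
extract-min #4 returns -9:
  remove root -9; move last element 10 to root → [10, -4, -1, 0, 6, 3, 2, 5, 1, 9]
  10 vs smaller child -4 at index 1, swap → [-4, 10, -1, 0, 6, 3, 2, 5, 1, 9]
  10 vs smaller child 0 at index 3, swap → [-4, 0, -1, 10, 6, 3, 2, 5, 1, 9]
  10 vs smaller child 1 at index 8, swap → [-4, 0, -1, 1, 6, 3, 2, 5, 10, 9]
extract-min #5 returns -4:
  remove root -4; move last element 9 to root → [9, 0, -1, 1, 6, 3, 2, 5, 10]
  9 vs smaller child -1 at index 2, swap → [-1, 0, 9, 1, 6, 3, 2, 5, 10]
  9 vs smaller child 2 at index 6, swap → [-1, 0, 2, 1, 6, 3, 9, 5, 10]

[-1, 0, 2, 1, 6, 3, 9, 5, 10]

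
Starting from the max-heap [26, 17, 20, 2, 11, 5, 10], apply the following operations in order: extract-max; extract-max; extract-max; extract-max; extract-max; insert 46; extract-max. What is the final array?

extract-max → returns 26:
  remove root 26; move last element 10 to root → [10, 17, 20, 2, 11, 5]
  10 vs larger child 20 at index 2, swap → [20, 17, 10, 2, 11, 5]
extract-max → returns 20:
  remove root 20; move last element 5 to root → [5, 17, 10, 2, 11]
  5 vs larger child 17 at index 1, swap → [17, 5, 10, 2, 11]
  5 vs larger child 11 at index 4, swap → [17, 11, 10, 2, 5]
extract-max → returns 17:
  remove root 17; move last element 5 to root → [5, 11, 10, 2]
  5 vs larger child 11 at index 1, swap → [11, 5, 10, 2]
extract-max → returns 11:
  remove root 11; move last element 2 to root → [2, 5, 10]
  2 vs larger child 10 at index 2, swap → [10, 5, 2]
extract-max → returns 10:
  remove root 10; move last element 2 to root → [2, 5]
  2 vs only child 5 at index 1, swap → [5, 2]
insert 46:
  append 46 at index 2 → [5, 2, 46]
  46 > parent 5 at index 0, swap → [46, 2, 5]
extract-max → returns 46:
  remove root 46; move last element 5 to root → [5, 2] (no swap needed)

[5, 2]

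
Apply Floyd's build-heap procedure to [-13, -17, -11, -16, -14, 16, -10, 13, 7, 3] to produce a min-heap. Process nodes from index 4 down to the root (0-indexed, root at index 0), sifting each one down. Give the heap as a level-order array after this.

[-17, -16, -11, -13, -14, 16, -10, 13, 7, 3]

sift down from index 4: already satisfies heap property
sift down from index 3: already satisfies heap property
sift down from index 2: already satisfies heap property
sift down from index 1: already satisfies heap property
sift down from index 0:
  -13 vs smaller child -17 at index 1, swap → [-17, -13, -11, -16, -14, 16, -10, 13, 7, 3]
  -13 vs smaller child -16 at index 3, swap → [-17, -16, -11, -13, -14, 16, -10, 13, 7, 3]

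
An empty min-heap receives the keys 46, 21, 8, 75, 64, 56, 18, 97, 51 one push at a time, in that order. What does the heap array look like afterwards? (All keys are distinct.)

[8, 46, 18, 51, 64, 56, 21, 97, 75]

Insert 46:
  append 46 at index 0 → [46] (no swap needed)
Insert 21:
  append 21 at index 1 → [46, 21]
  21 < parent 46 at index 0, swap → [21, 46]
Insert 8:
  append 8 at index 2 → [21, 46, 8]
  8 < parent 21 at index 0, swap → [8, 46, 21]
Insert 75:
  append 75 at index 3 → [8, 46, 21, 75] (no swap needed)
Insert 64:
  append 64 at index 4 → [8, 46, 21, 75, 64] (no swap needed)
Insert 56:
  append 56 at index 5 → [8, 46, 21, 75, 64, 56] (no swap needed)
Insert 18:
  append 18 at index 6 → [8, 46, 21, 75, 64, 56, 18]
  18 < parent 21 at index 2, swap → [8, 46, 18, 75, 64, 56, 21]
Insert 97:
  append 97 at index 7 → [8, 46, 18, 75, 64, 56, 21, 97] (no swap needed)
Insert 51:
  append 51 at index 8 → [8, 46, 18, 75, 64, 56, 21, 97, 51]
  51 < parent 75 at index 3, swap → [8, 46, 18, 51, 64, 56, 21, 97, 75]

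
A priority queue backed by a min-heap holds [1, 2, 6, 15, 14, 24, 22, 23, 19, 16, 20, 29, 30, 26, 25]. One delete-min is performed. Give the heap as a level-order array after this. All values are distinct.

[2, 14, 6, 15, 16, 24, 22, 23, 19, 25, 20, 29, 30, 26]

remove root 1; move last element 25 to root → [25, 2, 6, 15, 14, 24, 22, 23, 19, 16, 20, 29, 30, 26]
25 vs smaller child 2 at index 1, swap → [2, 25, 6, 15, 14, 24, 22, 23, 19, 16, 20, 29, 30, 26]
25 vs smaller child 14 at index 4, swap → [2, 14, 6, 15, 25, 24, 22, 23, 19, 16, 20, 29, 30, 26]
25 vs smaller child 16 at index 9, swap → [2, 14, 6, 15, 16, 24, 22, 23, 19, 25, 20, 29, 30, 26]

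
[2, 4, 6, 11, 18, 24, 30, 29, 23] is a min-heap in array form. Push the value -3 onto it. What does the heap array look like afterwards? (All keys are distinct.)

[-3, 2, 6, 11, 4, 24, 30, 29, 23, 18]

append -3 at index 9 → [2, 4, 6, 11, 18, 24, 30, 29, 23, -3]
-3 < parent 18 at index 4, swap → [2, 4, 6, 11, -3, 24, 30, 29, 23, 18]
-3 < parent 4 at index 1, swap → [2, -3, 6, 11, 4, 24, 30, 29, 23, 18]
-3 < parent 2 at index 0, swap → [-3, 2, 6, 11, 4, 24, 30, 29, 23, 18]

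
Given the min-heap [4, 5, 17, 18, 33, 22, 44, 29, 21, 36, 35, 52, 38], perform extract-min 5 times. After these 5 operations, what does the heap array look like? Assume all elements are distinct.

extract-min #1 returns 4:
  remove root 4; move last element 38 to root → [38, 5, 17, 18, 33, 22, 44, 29, 21, 36, 35, 52]
  38 vs smaller child 5 at index 1, swap → [5, 38, 17, 18, 33, 22, 44, 29, 21, 36, 35, 52]
  38 vs smaller child 18 at index 3, swap → [5, 18, 17, 38, 33, 22, 44, 29, 21, 36, 35, 52]
  38 vs smaller child 21 at index 8, swap → [5, 18, 17, 21, 33, 22, 44, 29, 38, 36, 35, 52]
extract-min #2 returns 5:
  remove root 5; move last element 52 to root → [52, 18, 17, 21, 33, 22, 44, 29, 38, 36, 35]
  52 vs smaller child 17 at index 2, swap → [17, 18, 52, 21, 33, 22, 44, 29, 38, 36, 35]
  52 vs smaller child 22 at index 5, swap → [17, 18, 22, 21, 33, 52, 44, 29, 38, 36, 35]
extract-min #3 returns 17:
  remove root 17; move last element 35 to root → [35, 18, 22, 21, 33, 52, 44, 29, 38, 36]
  35 vs smaller child 18 at index 1, swap → [18, 35, 22, 21, 33, 52, 44, 29, 38, 36]
  35 vs smaller child 21 at index 3, swap → [18, 21, 22, 35, 33, 52, 44, 29, 38, 36]
  35 vs smaller child 29 at index 7, swap → [18, 21, 22, 29, 33, 52, 44, 35, 38, 36]
extract-min #4 returns 18:
  remove root 18; move last element 36 to root → [36, 21, 22, 29, 33, 52, 44, 35, 38]
  36 vs smaller child 21 at index 1, swap → [21, 36, 22, 29, 33, 52, 44, 35, 38]
  36 vs smaller child 29 at index 3, swap → [21, 29, 22, 36, 33, 52, 44, 35, 38]
  36 vs smaller child 35 at index 7, swap → [21, 29, 22, 35, 33, 52, 44, 36, 38]
extract-min #5 returns 21:
  remove root 21; move last element 38 to root → [38, 29, 22, 35, 33, 52, 44, 36]
  38 vs smaller child 22 at index 2, swap → [22, 29, 38, 35, 33, 52, 44, 36]

[22, 29, 38, 35, 33, 52, 44, 36]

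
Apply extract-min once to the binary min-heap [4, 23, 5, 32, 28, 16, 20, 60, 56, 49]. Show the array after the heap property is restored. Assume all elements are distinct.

[5, 23, 16, 32, 28, 49, 20, 60, 56]

remove root 4; move last element 49 to root → [49, 23, 5, 32, 28, 16, 20, 60, 56]
49 vs smaller child 5 at index 2, swap → [5, 23, 49, 32, 28, 16, 20, 60, 56]
49 vs smaller child 16 at index 5, swap → [5, 23, 16, 32, 28, 49, 20, 60, 56]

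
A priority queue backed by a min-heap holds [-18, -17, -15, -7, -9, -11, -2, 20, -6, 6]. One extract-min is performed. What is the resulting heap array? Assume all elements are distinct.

[-17, -9, -15, -7, 6, -11, -2, 20, -6]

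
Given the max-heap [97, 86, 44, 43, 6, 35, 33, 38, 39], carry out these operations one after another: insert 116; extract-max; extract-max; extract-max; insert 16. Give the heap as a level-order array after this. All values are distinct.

[44, 43, 38, 39, 6, 35, 33, 16]

insert 116:
  append 116 at index 9 → [97, 86, 44, 43, 6, 35, 33, 38, 39, 116]
  116 > parent 6 at index 4, swap → [97, 86, 44, 43, 116, 35, 33, 38, 39, 6]
  116 > parent 86 at index 1, swap → [97, 116, 44, 43, 86, 35, 33, 38, 39, 6]
  116 > parent 97 at index 0, swap → [116, 97, 44, 43, 86, 35, 33, 38, 39, 6]
extract-max → returns 116:
  remove root 116; move last element 6 to root → [6, 97, 44, 43, 86, 35, 33, 38, 39]
  6 vs larger child 97 at index 1, swap → [97, 6, 44, 43, 86, 35, 33, 38, 39]
  6 vs larger child 86 at index 4, swap → [97, 86, 44, 43, 6, 35, 33, 38, 39]
extract-max → returns 97:
  remove root 97; move last element 39 to root → [39, 86, 44, 43, 6, 35, 33, 38]
  39 vs larger child 86 at index 1, swap → [86, 39, 44, 43, 6, 35, 33, 38]
  39 vs larger child 43 at index 3, swap → [86, 43, 44, 39, 6, 35, 33, 38]
extract-max → returns 86:
  remove root 86; move last element 38 to root → [38, 43, 44, 39, 6, 35, 33]
  38 vs larger child 44 at index 2, swap → [44, 43, 38, 39, 6, 35, 33]
insert 16:
  append 16 at index 7 → [44, 43, 38, 39, 6, 35, 33, 16] (no swap needed)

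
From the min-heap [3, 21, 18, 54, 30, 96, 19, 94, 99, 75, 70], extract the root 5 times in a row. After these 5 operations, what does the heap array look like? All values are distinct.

[54, 75, 70, 94, 99, 96]

extract-min #1 returns 3:
  remove root 3; move last element 70 to root → [70, 21, 18, 54, 30, 96, 19, 94, 99, 75]
  70 vs smaller child 18 at index 2, swap → [18, 21, 70, 54, 30, 96, 19, 94, 99, 75]
  70 vs smaller child 19 at index 6, swap → [18, 21, 19, 54, 30, 96, 70, 94, 99, 75]
extract-min #2 returns 18:
  remove root 18; move last element 75 to root → [75, 21, 19, 54, 30, 96, 70, 94, 99]
  75 vs smaller child 19 at index 2, swap → [19, 21, 75, 54, 30, 96, 70, 94, 99]
  75 vs smaller child 70 at index 6, swap → [19, 21, 70, 54, 30, 96, 75, 94, 99]
extract-min #3 returns 19:
  remove root 19; move last element 99 to root → [99, 21, 70, 54, 30, 96, 75, 94]
  99 vs smaller child 21 at index 1, swap → [21, 99, 70, 54, 30, 96, 75, 94]
  99 vs smaller child 30 at index 4, swap → [21, 30, 70, 54, 99, 96, 75, 94]
extract-min #4 returns 21:
  remove root 21; move last element 94 to root → [94, 30, 70, 54, 99, 96, 75]
  94 vs smaller child 30 at index 1, swap → [30, 94, 70, 54, 99, 96, 75]
  94 vs smaller child 54 at index 3, swap → [30, 54, 70, 94, 99, 96, 75]
extract-min #5 returns 30:
  remove root 30; move last element 75 to root → [75, 54, 70, 94, 99, 96]
  75 vs smaller child 54 at index 1, swap → [54, 75, 70, 94, 99, 96]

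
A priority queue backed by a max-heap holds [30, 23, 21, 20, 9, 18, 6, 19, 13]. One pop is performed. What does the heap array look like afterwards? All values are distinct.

[23, 20, 21, 19, 9, 18, 6, 13]

remove root 30; move last element 13 to root → [13, 23, 21, 20, 9, 18, 6, 19]
13 vs larger child 23 at index 1, swap → [23, 13, 21, 20, 9, 18, 6, 19]
13 vs larger child 20 at index 3, swap → [23, 20, 21, 13, 9, 18, 6, 19]
13 vs only child 19 at index 7, swap → [23, 20, 21, 19, 9, 18, 6, 13]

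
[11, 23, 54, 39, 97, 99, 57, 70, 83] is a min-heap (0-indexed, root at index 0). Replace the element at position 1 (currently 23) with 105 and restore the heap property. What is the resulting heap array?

set index 1 from 23 to 105 → [11, 105, 54, 39, 97, 99, 57, 70, 83]
105 vs smaller child 39 at index 3, swap → [11, 39, 54, 105, 97, 99, 57, 70, 83]
105 vs smaller child 70 at index 7, swap → [11, 39, 54, 70, 97, 99, 57, 105, 83]

[11, 39, 54, 70, 97, 99, 57, 105, 83]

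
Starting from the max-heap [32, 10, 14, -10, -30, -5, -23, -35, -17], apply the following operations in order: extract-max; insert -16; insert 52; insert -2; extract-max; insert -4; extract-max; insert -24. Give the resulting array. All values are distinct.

extract-max → returns 32:
  remove root 32; move last element -17 to root → [-17, 10, 14, -10, -30, -5, -23, -35]
  -17 vs larger child 14 at index 2, swap → [14, 10, -17, -10, -30, -5, -23, -35]
  -17 vs larger child -5 at index 5, swap → [14, 10, -5, -10, -30, -17, -23, -35]
insert -16:
  append -16 at index 8 → [14, 10, -5, -10, -30, -17, -23, -35, -16] (no swap needed)
insert 52:
  append 52 at index 9 → [14, 10, -5, -10, -30, -17, -23, -35, -16, 52]
  52 > parent -30 at index 4, swap → [14, 10, -5, -10, 52, -17, -23, -35, -16, -30]
  52 > parent 10 at index 1, swap → [14, 52, -5, -10, 10, -17, -23, -35, -16, -30]
  52 > parent 14 at index 0, swap → [52, 14, -5, -10, 10, -17, -23, -35, -16, -30]
insert -2:
  append -2 at index 10 → [52, 14, -5, -10, 10, -17, -23, -35, -16, -30, -2] (no swap needed)
extract-max → returns 52:
  remove root 52; move last element -2 to root → [-2, 14, -5, -10, 10, -17, -23, -35, -16, -30]
  -2 vs larger child 14 at index 1, swap → [14, -2, -5, -10, 10, -17, -23, -35, -16, -30]
  -2 vs larger child 10 at index 4, swap → [14, 10, -5, -10, -2, -17, -23, -35, -16, -30]
insert -4:
  append -4 at index 10 → [14, 10, -5, -10, -2, -17, -23, -35, -16, -30, -4] (no swap needed)
extract-max → returns 14:
  remove root 14; move last element -4 to root → [-4, 10, -5, -10, -2, -17, -23, -35, -16, -30]
  -4 vs larger child 10 at index 1, swap → [10, -4, -5, -10, -2, -17, -23, -35, -16, -30]
  -4 vs larger child -2 at index 4, swap → [10, -2, -5, -10, -4, -17, -23, -35, -16, -30]
insert -24:
  append -24 at index 10 → [10, -2, -5, -10, -4, -17, -23, -35, -16, -30, -24] (no swap needed)

[10, -2, -5, -10, -4, -17, -23, -35, -16, -30, -24]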